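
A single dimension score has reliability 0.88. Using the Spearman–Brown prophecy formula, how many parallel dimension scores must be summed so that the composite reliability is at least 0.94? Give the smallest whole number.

k ≥ ρ*(1−ρ₁)/(ρ₁(1−ρ*)) = 0.94·0.12 / (0.88·0.06) = 2.136.
Smallest integer k = 3.

3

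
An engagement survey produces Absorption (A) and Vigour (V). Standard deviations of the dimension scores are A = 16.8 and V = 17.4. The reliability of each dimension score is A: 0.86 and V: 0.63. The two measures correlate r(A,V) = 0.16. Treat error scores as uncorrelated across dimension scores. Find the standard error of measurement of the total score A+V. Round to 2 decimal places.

Var(total) = 585 + 93.5424 = 678.542.
True-score variance = 433.465 + 93.5424 = 527.008, so reliability = 0.7767.
Error variance = 678.542 − 527.008 = 151.535; SEM = √151.535 = 12.31.

12.31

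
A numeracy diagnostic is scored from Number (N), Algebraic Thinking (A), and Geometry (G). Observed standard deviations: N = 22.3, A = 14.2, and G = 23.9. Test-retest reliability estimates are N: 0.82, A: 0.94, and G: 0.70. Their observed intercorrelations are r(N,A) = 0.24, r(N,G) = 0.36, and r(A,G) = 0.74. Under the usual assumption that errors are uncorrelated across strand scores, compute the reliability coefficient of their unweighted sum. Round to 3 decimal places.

Var(N+A+G) = 22.3² + 14.2² + 23.9² + 2·[22.3·14.2·0.24 + 22.3·23.9·0.36 + 14.2·23.9·0.74] = 1270.14 + 1038.02 = 2308.16.
Under uncorrelated errors the observed covariances equal the true-score covariances, so only the own-variance terms attenuate.
True-score variance = [22.3²·0.82 + 14.2²·0.94 + 23.9²·0.70] + 1038.02 = 997.166 + 1038.02 = 2035.18.
Reliability = 2035.18 / 2308.16 = 0.882.

0.882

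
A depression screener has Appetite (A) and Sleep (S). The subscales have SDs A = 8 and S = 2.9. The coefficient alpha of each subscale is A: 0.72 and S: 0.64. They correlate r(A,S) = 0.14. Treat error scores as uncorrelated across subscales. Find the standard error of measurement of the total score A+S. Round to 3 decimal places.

4.577

Var(total) = 72.41 + 6.496 = 78.906.
True-score variance = 51.4624 + 6.496 = 57.9584, so reliability = 0.7345.
Error variance = 78.906 − 57.9584 = 20.9476; SEM = √20.9476 = 4.577.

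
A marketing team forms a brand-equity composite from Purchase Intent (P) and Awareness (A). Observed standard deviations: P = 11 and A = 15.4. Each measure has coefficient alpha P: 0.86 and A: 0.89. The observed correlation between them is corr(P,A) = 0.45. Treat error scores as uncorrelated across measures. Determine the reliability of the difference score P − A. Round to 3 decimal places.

0.791

Var(P−A) = 11² + 15.4² − 2·11·15.4·0.45 = 358.16 − 152.46 = 205.7.
With uncorrelated errors the cross-covariances are all true-score covariance, so they carry over unchanged; only the diagonal terms shrink to ρᵢσᵢ².
True-score variance = [11²·0.86 + 15.4²·0.89] − 152.46 = 315.132 − 152.46 = 162.672.
Reliability = 162.672 / 205.7 = 0.791.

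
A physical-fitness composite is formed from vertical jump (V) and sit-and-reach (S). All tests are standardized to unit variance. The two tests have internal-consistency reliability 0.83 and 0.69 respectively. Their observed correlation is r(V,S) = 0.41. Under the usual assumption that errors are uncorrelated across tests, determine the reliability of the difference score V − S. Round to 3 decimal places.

0.593

Var(V−S) = 1 + 1 − 2·0.41 = 2 − 0.82 = 1.18.
With uncorrelated errors the cross-covariances are all true-score covariance, so they carry over unchanged; only the diagonal terms shrink to ρᵢσᵢ².
True-score variance = [0.83 + 0.69] − 0.82 = 1.52 − 0.82 = 0.7.
Reliability = 0.7 / 1.18 = 0.593.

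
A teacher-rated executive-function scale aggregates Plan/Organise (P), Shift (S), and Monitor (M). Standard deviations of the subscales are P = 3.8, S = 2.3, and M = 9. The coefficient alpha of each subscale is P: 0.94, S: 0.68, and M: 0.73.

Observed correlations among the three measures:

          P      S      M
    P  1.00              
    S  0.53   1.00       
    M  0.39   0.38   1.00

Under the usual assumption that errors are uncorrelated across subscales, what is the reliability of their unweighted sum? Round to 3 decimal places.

Var(P+S+M) = 3.8² + 2.3² + 9² + 2·[3.8·2.3·0.53 + 3.8·9·0.39 + 2.3·9·0.38] = 100.73 + 51.6724 = 152.402.
Under uncorrelated errors the observed covariances equal the true-score covariances, so only the own-variance terms attenuate.
True-score variance = [3.8²·0.94 + 2.3²·0.68 + 9²·0.73] + 51.6724 = 76.3008 + 51.6724 = 127.973.
Reliability = 127.973 / 152.402 = 0.840.

0.840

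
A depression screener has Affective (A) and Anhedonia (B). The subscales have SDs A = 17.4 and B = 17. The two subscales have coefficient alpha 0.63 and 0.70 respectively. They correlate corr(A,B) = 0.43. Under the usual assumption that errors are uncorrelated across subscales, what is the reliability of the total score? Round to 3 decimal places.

0.765

Var(A+B) = 17.4² + 17² + 2·[17.4·17·0.43] = 591.76 + 254.388 = 846.148.
Under uncorrelated errors the observed covariances equal the true-score covariances, so only the own-variance terms attenuate.
True-score variance = [17.4²·0.63 + 17²·0.70] + 254.388 = 393.039 + 254.388 = 647.427.
Reliability = 647.427 / 846.148 = 0.765.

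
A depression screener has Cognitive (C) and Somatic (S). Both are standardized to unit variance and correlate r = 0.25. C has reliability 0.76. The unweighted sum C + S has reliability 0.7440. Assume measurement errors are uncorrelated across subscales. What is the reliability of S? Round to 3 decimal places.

0.600

Var(C+S) = 2 + 2·0.25 = 2.500.
True-score variance = ρ_C + ρ_S + 2·0.25, so 0.7440 = (0.76 + ρ_S + 0.50) / 2.500.
ρ_S = 0.7440·2.500 − 0.76 − 0.50 = 0.600.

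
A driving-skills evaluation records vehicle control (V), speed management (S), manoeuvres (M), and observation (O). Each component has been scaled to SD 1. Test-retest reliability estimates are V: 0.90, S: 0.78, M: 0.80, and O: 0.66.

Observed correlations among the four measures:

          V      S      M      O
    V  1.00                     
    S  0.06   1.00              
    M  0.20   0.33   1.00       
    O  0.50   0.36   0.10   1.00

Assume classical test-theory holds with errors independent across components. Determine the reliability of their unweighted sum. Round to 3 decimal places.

Var(V+S+M+O) = 4 + 2·[0.06 + 0.20 + 0.50 + 0.33 + 0.36 + 0.10] = 4 + 3.1 = 7.1.
With uncorrelated errors the cross-covariances are all true-score covariance, so they carry over unchanged; only the diagonal terms shrink to ρᵢσᵢ².
True-score variance = [0.90 + 0.78 + 0.80 + 0.66] + 3.1 = 3.14 + 3.1 = 6.24.
Reliability = 6.24 / 7.1 = 0.879.

0.879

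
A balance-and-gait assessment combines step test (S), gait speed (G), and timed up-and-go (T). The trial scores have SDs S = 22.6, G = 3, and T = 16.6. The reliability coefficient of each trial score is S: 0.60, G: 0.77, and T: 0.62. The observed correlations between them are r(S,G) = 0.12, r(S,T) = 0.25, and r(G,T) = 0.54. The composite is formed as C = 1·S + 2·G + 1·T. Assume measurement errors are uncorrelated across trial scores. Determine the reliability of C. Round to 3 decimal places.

Var(C) = 22.6² + 2²·3² + 16.6² + 2·[2·22.6·3·0.12 + 22.6·16.6·0.25 + 2·3·16.6·0.54] = 822.32 + 327.692 = 1150.01.
Because errors are independent across components, Cov(Tᵢ,Tⱼ) = Cov(Xᵢ,Xⱼ); the off-diagonal part of the true-score variance is the same as above.
True-score variance = [22.6²·0.60 + 2²·3²·0.77 + 16.6²·0.62] + 327.692 = 505.023 + 327.692 = 832.715.
Reliability = 832.715 / 1150.01 = 0.724.

0.724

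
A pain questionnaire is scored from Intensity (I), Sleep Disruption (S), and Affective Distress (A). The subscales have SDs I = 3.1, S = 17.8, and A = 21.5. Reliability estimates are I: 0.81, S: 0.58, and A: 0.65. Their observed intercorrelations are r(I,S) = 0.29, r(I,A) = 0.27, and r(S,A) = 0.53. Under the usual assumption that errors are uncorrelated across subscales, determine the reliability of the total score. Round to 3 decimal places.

Var(I+S+A) = 3.1² + 17.8² + 21.5² + 2·[3.1·17.8·0.29 + 3.1·21.5·0.27 + 17.8·21.5·0.53] = 788.7 + 473.657 = 1262.36.
Because errors are independent across components, Cov(Tᵢ,Tⱼ) = Cov(Xᵢ,Xⱼ); the off-diagonal part of the true-score variance is the same as above.
True-score variance = [3.1²·0.81 + 17.8²·0.58 + 21.5²·0.65] + 473.657 = 492.014 + 473.657 = 965.671.
Reliability = 965.671 / 1262.36 = 0.765.

0.765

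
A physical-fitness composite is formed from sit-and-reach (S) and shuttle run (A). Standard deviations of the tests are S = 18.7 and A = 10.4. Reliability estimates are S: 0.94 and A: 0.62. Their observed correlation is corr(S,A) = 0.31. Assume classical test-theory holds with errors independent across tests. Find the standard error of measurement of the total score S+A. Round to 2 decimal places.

7.88

Var(total) = 457.85 + 120.578 = 578.428.
True-score variance = 395.768 + 120.578 = 516.345, so reliability = 0.8927.
Error variance = 578.428 − 516.345 = 62.0822; SEM = √62.0822 = 7.88.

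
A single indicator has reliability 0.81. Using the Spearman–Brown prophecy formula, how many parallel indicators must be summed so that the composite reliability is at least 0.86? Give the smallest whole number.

2

k ≥ ρ*(1−ρ₁)/(ρ₁(1−ρ*)) = 0.86·0.19 / (0.81·0.14) = 1.441.
Smallest integer k = 2.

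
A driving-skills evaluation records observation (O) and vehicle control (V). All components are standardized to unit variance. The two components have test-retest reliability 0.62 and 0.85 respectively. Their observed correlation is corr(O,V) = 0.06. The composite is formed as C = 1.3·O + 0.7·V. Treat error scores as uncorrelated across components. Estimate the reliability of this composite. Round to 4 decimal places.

0.6874

Var(C) = 1.3² + 0.7² + 2·[0.91·0.06] = 2.18 + 0.1092 = 2.2892.
Because errors are independent across components, Cov(Tᵢ,Tⱼ) = Cov(Xᵢ,Xⱼ); the off-diagonal part of the true-score variance is the same as above.
True-score variance = [1.3²·0.62 + 0.7²·0.85] + 0.1092 = 1.4643 + 0.1092 = 1.5735.
Reliability = 1.5735 / 2.2892 = 0.6874.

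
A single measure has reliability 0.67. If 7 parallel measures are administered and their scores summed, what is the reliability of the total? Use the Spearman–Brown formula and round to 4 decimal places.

ρ_k = kρ / (1 + (k−1)ρ) = 7·0.67 / (1 + 6·0.67) = 4.690 / 5.020 = 0.9343.

0.9343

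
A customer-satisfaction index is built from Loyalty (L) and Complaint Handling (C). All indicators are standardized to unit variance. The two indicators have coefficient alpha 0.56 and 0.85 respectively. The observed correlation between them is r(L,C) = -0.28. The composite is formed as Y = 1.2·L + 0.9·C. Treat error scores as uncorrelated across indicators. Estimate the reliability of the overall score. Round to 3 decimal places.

0.541

Var(Y) = 1.2² + 0.9² + 2·[1.08·(-0.28)] = 2.25 − 0.6048 = 1.6452.
Because errors are independent across components, Cov(Tᵢ,Tⱼ) = Cov(Xᵢ,Xⱼ); the off-diagonal part of the true-score variance is the same as above.
True-score variance = [1.2²·0.56 + 0.9²·0.85] − 0.6048 = 1.4949 − 0.6048 = 0.8901.
Reliability = 0.8901 / 1.6452 = 0.541.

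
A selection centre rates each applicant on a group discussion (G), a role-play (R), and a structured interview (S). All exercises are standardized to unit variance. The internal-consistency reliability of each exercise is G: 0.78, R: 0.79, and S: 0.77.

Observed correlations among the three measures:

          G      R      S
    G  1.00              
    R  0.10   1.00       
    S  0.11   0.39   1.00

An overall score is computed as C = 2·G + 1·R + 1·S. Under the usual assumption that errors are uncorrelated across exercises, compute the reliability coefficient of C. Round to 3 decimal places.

Var(C) = 2² + 1 + 1 + 2·[2·0.10 + 2·0.11 + 0.39] = 6 + 1.62 = 7.62.
With uncorrelated errors the cross-covariances are all true-score covariance, so they carry over unchanged; only the diagonal terms shrink to ρᵢσᵢ².
True-score variance = [2²·0.78 + 0.79 + 0.77] + 1.62 = 4.68 + 1.62 = 6.3.
Reliability = 6.3 / 7.62 = 0.827.

0.827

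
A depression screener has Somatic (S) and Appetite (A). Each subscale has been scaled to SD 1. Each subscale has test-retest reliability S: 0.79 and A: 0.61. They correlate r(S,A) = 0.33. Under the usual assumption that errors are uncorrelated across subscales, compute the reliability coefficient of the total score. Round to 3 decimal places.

0.774

Var(S+A) = 2 + 2·[0.33] = 2 + 0.66 = 2.66.
Because errors are independent across components, Cov(Tᵢ,Tⱼ) = Cov(Xᵢ,Xⱼ); the off-diagonal part of the true-score variance is the same as above.
True-score variance = [0.79 + 0.61] + 0.66 = 1.4 + 0.66 = 2.06.
Reliability = 2.06 / 2.66 = 0.774.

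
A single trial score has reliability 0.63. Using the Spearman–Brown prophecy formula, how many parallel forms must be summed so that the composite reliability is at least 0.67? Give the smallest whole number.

k ≥ ρ*(1−ρ₁)/(ρ₁(1−ρ*)) = 0.67·0.37 / (0.63·0.33) = 1.192.
Smallest integer k = 2.

2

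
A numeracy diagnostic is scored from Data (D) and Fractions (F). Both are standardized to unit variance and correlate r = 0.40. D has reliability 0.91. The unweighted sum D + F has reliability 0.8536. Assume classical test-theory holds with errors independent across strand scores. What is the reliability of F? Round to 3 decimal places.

Var(D+F) = 2 + 2·0.40 = 2.800.
True-score variance = ρ_D + ρ_F + 2·0.40, so 0.8536 = (0.91 + ρ_F + 0.80) / 2.800.
ρ_F = 0.8536·2.800 − 0.91 − 0.80 = 0.680.

0.680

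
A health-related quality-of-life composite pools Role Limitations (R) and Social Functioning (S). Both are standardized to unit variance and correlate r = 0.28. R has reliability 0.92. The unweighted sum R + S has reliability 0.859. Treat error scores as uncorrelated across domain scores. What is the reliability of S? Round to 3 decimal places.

Var(R+S) = 2 + 2·0.28 = 2.560.
True-score variance = ρ_R + ρ_S + 2·0.28, so 0.859 = (0.92 + ρ_S + 0.56) / 2.560.
ρ_S = 0.859·2.560 − 0.92 − 0.56 = 0.719.

0.719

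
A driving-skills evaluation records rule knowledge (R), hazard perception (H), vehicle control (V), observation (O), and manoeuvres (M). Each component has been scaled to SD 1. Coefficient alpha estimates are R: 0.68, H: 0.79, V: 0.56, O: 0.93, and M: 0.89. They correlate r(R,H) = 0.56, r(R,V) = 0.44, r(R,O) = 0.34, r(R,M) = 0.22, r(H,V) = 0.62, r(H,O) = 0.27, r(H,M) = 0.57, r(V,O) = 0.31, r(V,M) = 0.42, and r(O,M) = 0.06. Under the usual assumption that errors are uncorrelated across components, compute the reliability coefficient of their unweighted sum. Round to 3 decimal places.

Var(R+H+V+O+M) = 5 + 2·[0.56 + 0.44 + 0.34 + 0.22 + 0.62 + 0.27 + 0.57 + 0.31 + 0.42 + 0.06] = 5 + 7.62 = 12.62.
Under uncorrelated errors the observed covariances equal the true-score covariances, so only the own-variance terms attenuate.
True-score variance = [0.68 + 0.79 + 0.56 + 0.93 + 0.89] + 7.62 = 3.85 + 7.62 = 11.47.
Reliability = 11.47 / 12.62 = 0.909.

0.909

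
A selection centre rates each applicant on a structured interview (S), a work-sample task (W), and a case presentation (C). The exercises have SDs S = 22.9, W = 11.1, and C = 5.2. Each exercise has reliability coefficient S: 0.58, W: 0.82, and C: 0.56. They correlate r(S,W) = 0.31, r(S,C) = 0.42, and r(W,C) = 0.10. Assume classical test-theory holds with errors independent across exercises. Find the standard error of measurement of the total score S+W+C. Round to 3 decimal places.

Var(total) = 674.66 + 269.169 = 943.829.
True-score variance = 420.332 + 269.169 = 689.501, so reliability = 0.7305.
Error variance = 943.829 − 689.501 = 254.328; SEM = √254.328 = 15.948.

15.948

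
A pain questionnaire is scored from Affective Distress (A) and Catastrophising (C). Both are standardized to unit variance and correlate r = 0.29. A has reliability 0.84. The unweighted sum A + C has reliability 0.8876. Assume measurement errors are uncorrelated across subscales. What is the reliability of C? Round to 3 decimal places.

0.870

Var(A+C) = 2 + 2·0.29 = 2.580.
True-score variance = ρ_A + ρ_C + 2·0.29, so 0.8876 = (0.84 + ρ_C + 0.58) / 2.580.
ρ_C = 0.8876·2.580 − 0.84 − 0.58 = 0.870.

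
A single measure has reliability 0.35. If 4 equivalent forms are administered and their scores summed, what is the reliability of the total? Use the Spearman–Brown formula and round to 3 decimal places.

ρ_k = kρ / (1 + (k−1)ρ) = 4·0.35 / (1 + 3·0.35) = 1.400 / 2.050 = 0.683.

0.683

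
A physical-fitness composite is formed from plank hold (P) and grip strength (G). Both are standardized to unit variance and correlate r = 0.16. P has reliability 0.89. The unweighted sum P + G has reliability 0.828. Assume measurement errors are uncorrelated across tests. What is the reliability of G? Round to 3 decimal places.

Var(P+G) = 2 + 2·0.16 = 2.320.
True-score variance = ρ_P + ρ_G + 2·0.16, so 0.828 = (0.89 + ρ_G + 0.32) / 2.320.
ρ_G = 0.828·2.320 − 0.89 − 0.32 = 0.711.

0.711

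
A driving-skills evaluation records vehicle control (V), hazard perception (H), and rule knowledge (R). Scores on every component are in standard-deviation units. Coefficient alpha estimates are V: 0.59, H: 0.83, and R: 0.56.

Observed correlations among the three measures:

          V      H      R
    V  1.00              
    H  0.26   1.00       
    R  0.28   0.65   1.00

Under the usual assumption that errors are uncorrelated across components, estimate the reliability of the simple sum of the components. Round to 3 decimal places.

0.810

Var(V+H+R) = 3 + 2·[0.26 + 0.28 + 0.65] = 3 + 2.38 = 5.38.
With uncorrelated errors the cross-covariances are all true-score covariance, so they carry over unchanged; only the diagonal terms shrink to ρᵢσᵢ².
True-score variance = [0.59 + 0.83 + 0.56] + 2.38 = 1.98 + 2.38 = 4.36.
Reliability = 4.36 / 5.38 = 0.810.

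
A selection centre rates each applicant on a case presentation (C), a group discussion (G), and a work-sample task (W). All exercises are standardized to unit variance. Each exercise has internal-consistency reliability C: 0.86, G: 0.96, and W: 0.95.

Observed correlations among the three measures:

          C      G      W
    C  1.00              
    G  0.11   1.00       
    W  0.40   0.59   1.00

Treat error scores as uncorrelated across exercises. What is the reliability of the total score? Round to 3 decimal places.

Var(C+G+W) = 3 + 2·[0.11 + 0.40 + 0.59] = 3 + 2.2 = 5.2.
With uncorrelated errors the cross-covariances are all true-score covariance, so they carry over unchanged; only the diagonal terms shrink to ρᵢσᵢ².
True-score variance = [0.86 + 0.96 + 0.95] + 2.2 = 2.77 + 2.2 = 4.97.
Reliability = 4.97 / 5.2 = 0.956.

0.956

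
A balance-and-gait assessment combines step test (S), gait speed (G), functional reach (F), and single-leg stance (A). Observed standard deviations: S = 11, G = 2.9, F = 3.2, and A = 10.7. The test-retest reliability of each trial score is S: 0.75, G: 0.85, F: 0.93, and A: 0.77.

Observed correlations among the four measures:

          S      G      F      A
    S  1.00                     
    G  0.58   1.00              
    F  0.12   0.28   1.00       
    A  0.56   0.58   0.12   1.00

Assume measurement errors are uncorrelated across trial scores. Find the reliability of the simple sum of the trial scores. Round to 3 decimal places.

Var(S+G+F+A) = 11² + 2.9² + 3.2² + 10.7² + 2·[11·2.9·0.58 + 11·3.2·0.12 + 11·10.7·0.56 + 2.9·3.2·0.28 + 2.9·10.7·0.58 + 3.2·10.7·0.12] = 254.14 + 226.685 = 480.825.
Under uncorrelated errors the observed covariances equal the true-score covariances, so only the own-variance terms attenuate.
True-score variance = [11²·0.75 + 2.9²·0.85 + 3.2²·0.93 + 10.7²·0.77] + 226.685 = 195.579 + 226.685 = 422.264.
Reliability = 422.264 / 480.825 = 0.878.

0.878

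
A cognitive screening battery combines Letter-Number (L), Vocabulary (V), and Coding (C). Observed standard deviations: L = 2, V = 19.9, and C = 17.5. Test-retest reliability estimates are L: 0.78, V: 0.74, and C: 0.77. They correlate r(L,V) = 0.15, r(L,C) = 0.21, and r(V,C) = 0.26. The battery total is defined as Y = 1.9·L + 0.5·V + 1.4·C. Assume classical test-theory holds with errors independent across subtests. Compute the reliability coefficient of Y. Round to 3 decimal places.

0.813

Var(Y) = 1.9²·2² + 0.5²·19.9² + 1.4²·17.5² + 2·[0.95·2·19.9·0.15 + 2.66·2·17.5·0.21 + 0.7·19.9·17.5·0.26] = 713.692 + 177.208 = 890.9.
Because errors are independent across components, Cov(Tᵢ,Tⱼ) = Cov(Xᵢ,Xⱼ); the off-diagonal part of the true-score variance is the same as above.
True-score variance = [1.9²·2²·0.78 + 0.5²·19.9²·0.74 + 1.4²·17.5²·0.77] + 177.208 = 546.718 + 177.208 = 723.926.
Reliability = 723.926 / 890.9 = 0.813.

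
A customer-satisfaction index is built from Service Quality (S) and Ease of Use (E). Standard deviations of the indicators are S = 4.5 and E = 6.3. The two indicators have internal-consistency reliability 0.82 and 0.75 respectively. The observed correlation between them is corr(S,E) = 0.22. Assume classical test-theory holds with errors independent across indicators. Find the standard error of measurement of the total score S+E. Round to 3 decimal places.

3.683

Var(total) = 59.94 + 12.474 = 72.414.
True-score variance = 46.3725 + 12.474 = 58.8465, so reliability = 0.8126.
Error variance = 72.414 − 58.8465 = 13.5675; SEM = √13.5675 = 3.683.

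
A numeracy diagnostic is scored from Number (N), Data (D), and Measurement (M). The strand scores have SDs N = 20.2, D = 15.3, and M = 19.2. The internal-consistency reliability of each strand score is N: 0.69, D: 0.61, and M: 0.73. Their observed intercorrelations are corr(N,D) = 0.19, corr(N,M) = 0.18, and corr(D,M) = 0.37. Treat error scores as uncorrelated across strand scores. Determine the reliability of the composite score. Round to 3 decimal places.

0.786

Var(N+D+M) = 20.2² + 15.3² + 19.2² + 2·[20.2·15.3·0.19 + 20.2·19.2·0.18 + 15.3·19.2·0.37] = 1010.77 + 474.448 = 1485.22.
Under uncorrelated errors the observed covariances equal the true-score covariances, so only the own-variance terms attenuate.
True-score variance = [20.2²·0.69 + 15.3²·0.61 + 19.2²·0.73] + 474.448 = 693.45 + 474.448 = 1167.9.
Reliability = 1167.9 / 1485.22 = 0.786.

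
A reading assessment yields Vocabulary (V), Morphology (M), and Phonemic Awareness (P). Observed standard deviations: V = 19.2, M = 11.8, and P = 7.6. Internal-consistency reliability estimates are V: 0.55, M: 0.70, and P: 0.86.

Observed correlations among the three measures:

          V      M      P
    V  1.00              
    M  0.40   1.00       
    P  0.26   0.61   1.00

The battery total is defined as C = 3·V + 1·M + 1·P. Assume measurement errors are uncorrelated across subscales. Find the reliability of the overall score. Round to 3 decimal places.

Var(C) = 3²·19.2² + 11.8² + 7.6² + 2·[3·19.2·11.8·0.40 + 3·19.2·7.6·0.26 + 11.8·7.6·0.61] = 3514.76 + 880.789 = 4395.55.
Under uncorrelated errors the observed covariances equal the true-score covariances, so only the own-variance terms attenuate.
True-score variance = [3²·19.2²·0.55 + 11.8²·0.70 + 7.6²·0.86] + 880.789 = 1971.91 + 880.789 = 2852.7.
Reliability = 2852.7 / 4395.55 = 0.649.

0.649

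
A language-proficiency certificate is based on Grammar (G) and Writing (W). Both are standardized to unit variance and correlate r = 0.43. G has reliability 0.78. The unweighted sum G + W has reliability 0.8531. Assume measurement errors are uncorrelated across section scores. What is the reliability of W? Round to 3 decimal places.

0.800

Var(G+W) = 2 + 2·0.43 = 2.860.
True-score variance = ρ_G + ρ_W + 2·0.43, so 0.8531 = (0.78 + ρ_W + 0.86) / 2.860.
ρ_W = 0.8531·2.860 − 0.78 − 0.86 = 0.800.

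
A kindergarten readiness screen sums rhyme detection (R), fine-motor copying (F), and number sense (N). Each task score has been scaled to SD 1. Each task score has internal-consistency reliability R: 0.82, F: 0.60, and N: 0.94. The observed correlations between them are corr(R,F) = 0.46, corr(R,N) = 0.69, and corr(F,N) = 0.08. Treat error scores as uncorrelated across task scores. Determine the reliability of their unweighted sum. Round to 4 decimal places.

Var(R+F+N) = 3 + 2·[0.46 + 0.69 + 0.08] = 3 + 2.46 = 5.46.
Because errors are independent across components, Cov(Tᵢ,Tⱼ) = Cov(Xᵢ,Xⱼ); the off-diagonal part of the true-score variance is the same as above.
True-score variance = [0.82 + 0.60 + 0.94] + 2.46 = 2.36 + 2.46 = 4.82.
Reliability = 4.82 / 5.46 = 0.8828.

0.8828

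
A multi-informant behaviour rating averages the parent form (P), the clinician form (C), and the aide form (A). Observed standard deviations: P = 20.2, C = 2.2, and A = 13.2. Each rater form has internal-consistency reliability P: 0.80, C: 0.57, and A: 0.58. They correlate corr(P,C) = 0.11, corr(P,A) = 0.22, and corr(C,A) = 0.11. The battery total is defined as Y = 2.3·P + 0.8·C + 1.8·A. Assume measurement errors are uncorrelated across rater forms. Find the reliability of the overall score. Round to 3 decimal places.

0.793

Var(Y) = 2.3²·20.2² + 0.8²·2.2² + 1.8²·13.2² + 2·[1.84·20.2·2.2·0.11 + 4.14·20.2·13.2·0.22 + 1.44·2.2·13.2·0.11] = 2726.17 + 512.901 = 3239.07.
With uncorrelated errors the cross-covariances are all true-score covariance, so they carry over unchanged; only the diagonal terms shrink to ρᵢσᵢ².
True-score variance = [2.3²·20.2²·0.80 + 0.8²·2.2²·0.57 + 1.8²·13.2²·0.58] + 512.901 = 2056.02 + 512.901 = 2568.92.
Reliability = 2568.92 / 3239.07 = 0.793.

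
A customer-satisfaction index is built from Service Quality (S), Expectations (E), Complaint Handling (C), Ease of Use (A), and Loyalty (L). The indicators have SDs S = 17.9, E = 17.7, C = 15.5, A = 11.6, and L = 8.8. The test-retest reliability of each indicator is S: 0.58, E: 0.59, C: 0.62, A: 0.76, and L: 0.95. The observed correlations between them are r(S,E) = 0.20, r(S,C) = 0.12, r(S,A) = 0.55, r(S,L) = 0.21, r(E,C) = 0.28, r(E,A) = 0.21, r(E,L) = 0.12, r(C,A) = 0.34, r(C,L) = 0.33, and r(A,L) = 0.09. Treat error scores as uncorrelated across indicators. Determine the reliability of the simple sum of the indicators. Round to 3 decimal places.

Var(S+E+C+A+L) = 17.9² + 17.7² + 15.5² + 11.6² + 8.8² + 2·[17.9·17.7·0.20 + 17.9·15.5·0.12 + 17.9·11.6·0.55 + 17.9·8.8·0.21 + 17.7·15.5·0.28 + 17.7·11.6·0.21 + 17.7·8.8·0.12 + 15.5·11.6·0.34 + 15.5·8.8·0.33 + 11.6·8.8·0.09] = 1085.95 + 995.798 = 2081.75.
Because errors are independent across components, Cov(Tᵢ,Tⱼ) = Cov(Xᵢ,Xⱼ); the off-diagonal part of the true-score variance is the same as above.
True-score variance = [17.9²·0.58 + 17.7²·0.59 + 15.5²·0.62 + 11.6²·0.76 + 8.8²·0.95] + 995.798 = 695.467 + 995.798 = 1691.27.
Reliability = 1691.27 / 2081.75 = 0.812.

0.812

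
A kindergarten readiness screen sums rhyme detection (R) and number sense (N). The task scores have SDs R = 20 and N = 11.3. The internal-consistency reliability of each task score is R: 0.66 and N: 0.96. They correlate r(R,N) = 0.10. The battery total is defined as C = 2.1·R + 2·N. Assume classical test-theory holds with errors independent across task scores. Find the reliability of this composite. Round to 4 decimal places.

Var(C) = 2.1²·20² + 2²·11.3² + 2·[4.2·20·11.3·0.10] = 2274.76 + 189.84 = 2464.6.
With uncorrelated errors the cross-covariances are all true-score covariance, so they carry over unchanged; only the diagonal terms shrink to ρᵢσᵢ².
True-score variance = [2.1²·20²·0.66 + 2²·11.3²·0.96] + 189.84 = 1654.57 + 189.84 = 1844.41.
Reliability = 1844.41 / 2464.6 = 0.7484.

0.7484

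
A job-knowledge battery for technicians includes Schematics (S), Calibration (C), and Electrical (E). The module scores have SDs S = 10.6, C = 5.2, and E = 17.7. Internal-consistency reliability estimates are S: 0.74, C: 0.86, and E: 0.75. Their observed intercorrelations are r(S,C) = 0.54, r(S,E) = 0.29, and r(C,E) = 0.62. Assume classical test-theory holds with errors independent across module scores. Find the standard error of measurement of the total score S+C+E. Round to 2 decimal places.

10.55

Var(total) = 452.69 + 282.479 = 735.169.
True-score variance = 341.368 + 282.479 = 623.847, so reliability = 0.8486.
Error variance = 735.169 − 623.847 = 111.322; SEM = √111.322 = 10.55.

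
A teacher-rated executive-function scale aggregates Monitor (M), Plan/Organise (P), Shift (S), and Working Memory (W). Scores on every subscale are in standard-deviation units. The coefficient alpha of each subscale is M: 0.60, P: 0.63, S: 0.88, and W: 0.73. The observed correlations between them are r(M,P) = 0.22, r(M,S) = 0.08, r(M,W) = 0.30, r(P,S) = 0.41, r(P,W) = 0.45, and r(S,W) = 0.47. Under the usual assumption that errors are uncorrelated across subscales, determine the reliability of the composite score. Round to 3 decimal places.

Var(M+P+S+W) = 4 + 2·[0.22 + 0.08 + 0.30 + 0.41 + 0.45 + 0.47] = 4 + 3.86 = 7.86.
Under uncorrelated errors the observed covariances equal the true-score covariances, so only the own-variance terms attenuate.
True-score variance = [0.60 + 0.63 + 0.88 + 0.73] + 3.86 = 2.84 + 3.86 = 6.7.
Reliability = 6.7 / 7.86 = 0.852.

0.852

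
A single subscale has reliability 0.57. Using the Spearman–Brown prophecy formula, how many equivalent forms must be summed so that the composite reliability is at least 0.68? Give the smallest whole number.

k ≥ ρ*(1−ρ₁)/(ρ₁(1−ρ*)) = 0.68·0.43 / (0.57·0.32) = 1.603.
Smallest integer k = 2.

2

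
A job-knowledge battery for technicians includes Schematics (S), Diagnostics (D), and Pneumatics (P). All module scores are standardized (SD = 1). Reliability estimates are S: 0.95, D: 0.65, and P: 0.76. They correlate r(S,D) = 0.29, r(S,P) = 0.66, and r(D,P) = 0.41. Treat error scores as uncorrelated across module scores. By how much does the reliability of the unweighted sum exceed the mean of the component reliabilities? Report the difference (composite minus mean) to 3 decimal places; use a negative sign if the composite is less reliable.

Var(sum) = 3 + 2.72 = 5.72; true-score variance = 2.36 + 2.72 = 5.08; composite reliability = 0.8881.
Mean component reliability = 0.7867.
Difference = 0.8881 − 0.7867 = 0.101.

0.101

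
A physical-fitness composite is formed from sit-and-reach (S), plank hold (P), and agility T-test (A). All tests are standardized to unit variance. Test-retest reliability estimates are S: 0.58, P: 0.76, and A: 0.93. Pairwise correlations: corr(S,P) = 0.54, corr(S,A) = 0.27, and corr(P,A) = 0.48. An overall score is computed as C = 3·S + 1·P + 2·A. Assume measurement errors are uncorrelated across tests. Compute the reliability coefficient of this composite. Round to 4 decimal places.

0.8080

Var(C) = 3² + 1 + 2² + 2·[3·0.54 + 6·0.27 + 2·0.48] = 14 + 8.4 = 22.4.
Under uncorrelated errors the observed covariances equal the true-score covariances, so only the own-variance terms attenuate.
True-score variance = [3²·0.58 + 0.76 + 2²·0.93] + 8.4 = 9.7 + 8.4 = 18.1.
Reliability = 18.1 / 22.4 = 0.8080.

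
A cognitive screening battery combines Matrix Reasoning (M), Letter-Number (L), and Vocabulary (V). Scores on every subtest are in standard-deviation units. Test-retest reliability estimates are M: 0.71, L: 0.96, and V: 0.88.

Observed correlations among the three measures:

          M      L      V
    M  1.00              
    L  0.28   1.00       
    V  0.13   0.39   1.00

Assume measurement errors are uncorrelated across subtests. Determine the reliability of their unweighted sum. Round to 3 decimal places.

Var(M+L+V) = 3 + 2·[0.28 + 0.13 + 0.39] = 3 + 1.6 = 4.6.
Under uncorrelated errors the observed covariances equal the true-score covariances, so only the own-variance terms attenuate.
True-score variance = [0.71 + 0.96 + 0.88] + 1.6 = 2.55 + 1.6 = 4.15.
Reliability = 4.15 / 4.6 = 0.902.

0.902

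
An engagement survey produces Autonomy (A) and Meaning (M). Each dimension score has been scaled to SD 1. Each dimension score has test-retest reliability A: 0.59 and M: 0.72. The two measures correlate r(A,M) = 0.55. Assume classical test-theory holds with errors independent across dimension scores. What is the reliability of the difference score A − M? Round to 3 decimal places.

0.233

Var(A−M) = 1 + 1 − 2·0.55 = 2 − 1.1 = 0.9.
Because errors are independent across components, Cov(Tᵢ,Tⱼ) = Cov(Xᵢ,Xⱼ); the off-diagonal part of the true-score variance is the same as above.
True-score variance = [0.59 + 0.72] − 1.1 = 1.31 − 1.1 = 0.21.
Reliability = 0.21 / 0.9 = 0.233.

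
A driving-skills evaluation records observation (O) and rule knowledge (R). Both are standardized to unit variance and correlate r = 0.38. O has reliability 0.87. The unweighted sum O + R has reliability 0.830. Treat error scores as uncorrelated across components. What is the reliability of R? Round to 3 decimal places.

0.661

Var(O+R) = 2 + 2·0.38 = 2.760.
True-score variance = ρ_O + ρ_R + 2·0.38, so 0.830 = (0.87 + ρ_R + 0.76) / 2.760.
ρ_R = 0.830·2.760 − 0.87 − 0.76 = 0.661.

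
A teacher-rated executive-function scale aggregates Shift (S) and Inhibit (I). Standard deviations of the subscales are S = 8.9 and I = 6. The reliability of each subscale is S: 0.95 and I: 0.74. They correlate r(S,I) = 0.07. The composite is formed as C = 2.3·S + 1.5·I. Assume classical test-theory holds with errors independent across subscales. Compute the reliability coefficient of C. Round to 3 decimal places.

0.920

Var(C) = 2.3²·8.9² + 1.5²·6² + 2·[3.45·8.9·6·0.07] = 500.021 + 25.7922 = 525.813.
With uncorrelated errors the cross-covariances are all true-score covariance, so they carry over unchanged; only the diagonal terms shrink to ρᵢσᵢ².
True-score variance = [2.3²·8.9²·0.95 + 1.5²·6²·0.74] + 25.7922 = 458.01 + 25.7922 = 483.802.
Reliability = 483.802 / 525.813 = 0.920.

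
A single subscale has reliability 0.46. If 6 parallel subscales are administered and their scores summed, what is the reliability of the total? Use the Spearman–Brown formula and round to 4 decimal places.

0.8364

ρ_k = kρ / (1 + (k−1)ρ) = 6·0.46 / (1 + 5·0.46) = 2.760 / 3.300 = 0.8364.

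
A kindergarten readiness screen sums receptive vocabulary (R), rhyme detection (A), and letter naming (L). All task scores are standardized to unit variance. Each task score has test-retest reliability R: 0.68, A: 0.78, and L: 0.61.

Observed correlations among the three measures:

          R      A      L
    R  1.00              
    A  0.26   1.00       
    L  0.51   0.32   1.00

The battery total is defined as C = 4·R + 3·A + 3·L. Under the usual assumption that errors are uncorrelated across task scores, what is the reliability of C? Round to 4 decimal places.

0.8178

Var(C) = 4² + 3² + 3² + 2·[12·0.26 + 12·0.51 + 9·0.32] = 34 + 24.24 = 58.24.
Because errors are independent across components, Cov(Tᵢ,Tⱼ) = Cov(Xᵢ,Xⱼ); the off-diagonal part of the true-score variance is the same as above.
True-score variance = [4²·0.68 + 3²·0.78 + 3²·0.61] + 24.24 = 23.39 + 24.24 = 47.63.
Reliability = 47.63 / 58.24 = 0.8178.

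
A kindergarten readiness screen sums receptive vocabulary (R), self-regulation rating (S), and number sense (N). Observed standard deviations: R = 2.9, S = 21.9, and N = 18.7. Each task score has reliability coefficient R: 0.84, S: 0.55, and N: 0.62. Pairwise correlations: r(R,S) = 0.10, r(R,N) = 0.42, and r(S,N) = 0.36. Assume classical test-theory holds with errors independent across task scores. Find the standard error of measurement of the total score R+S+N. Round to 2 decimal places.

18.71

Var(total) = 837.71 + 353.117 = 1190.83.
True-score variance = 487.658 + 353.117 = 840.774, so reliability = 0.7060.
Error variance = 1190.83 − 840.774 = 350.052; SEM = √350.052 = 18.71.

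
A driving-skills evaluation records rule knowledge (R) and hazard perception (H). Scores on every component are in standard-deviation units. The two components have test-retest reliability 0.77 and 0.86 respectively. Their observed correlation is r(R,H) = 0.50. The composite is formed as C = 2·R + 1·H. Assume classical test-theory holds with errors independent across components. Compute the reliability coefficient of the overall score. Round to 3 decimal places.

Var(C) = 2² + 1 + 2·[2·0.50] = 5 + 2 = 7.
Because errors are independent across components, Cov(Tᵢ,Tⱼ) = Cov(Xᵢ,Xⱼ); the off-diagonal part of the true-score variance is the same as above.
True-score variance = [2²·0.77 + 0.86] + 2 = 3.94 + 2 = 5.94.
Reliability = 5.94 / 7 = 0.849.

0.849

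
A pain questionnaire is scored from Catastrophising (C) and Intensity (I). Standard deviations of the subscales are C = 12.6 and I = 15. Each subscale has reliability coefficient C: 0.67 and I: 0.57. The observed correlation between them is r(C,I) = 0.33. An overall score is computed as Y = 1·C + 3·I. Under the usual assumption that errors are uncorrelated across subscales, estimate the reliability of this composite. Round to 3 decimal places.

Var(Y) = 12.6² + 3²·15² + 2·[3·12.6·15·0.33] = 2183.76 + 374.22 = 2557.98.
With uncorrelated errors the cross-covariances are all true-score covariance, so they carry over unchanged; only the diagonal terms shrink to ρᵢσᵢ².
True-score variance = [12.6²·0.67 + 3²·15²·0.57] + 374.22 = 1260.62 + 374.22 = 1634.84.
Reliability = 1634.84 / 2557.98 = 0.639.

0.639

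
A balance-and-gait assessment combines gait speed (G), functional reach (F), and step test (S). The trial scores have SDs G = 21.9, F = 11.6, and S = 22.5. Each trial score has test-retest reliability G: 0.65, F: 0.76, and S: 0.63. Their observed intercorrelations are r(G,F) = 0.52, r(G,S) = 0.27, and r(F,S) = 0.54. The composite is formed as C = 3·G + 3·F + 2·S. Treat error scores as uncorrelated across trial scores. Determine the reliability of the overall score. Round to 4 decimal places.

Var(C) = 3²·21.9² + 3²·11.6² + 2²·22.5² + 2·[9·21.9·11.6·0.52 + 6·21.9·22.5·0.27 + 6·11.6·22.5·0.54] = 7552.53 + 5665.6 = 13218.1.
Because errors are independent across components, Cov(Tᵢ,Tⱼ) = Cov(Xᵢ,Xⱼ); the off-diagonal part of the true-score variance is the same as above.
True-score variance = [3²·21.9²·0.65 + 3²·11.6²·0.76 + 2²·22.5²·0.63] + 5665.6 = 5001.86 + 5665.6 = 10667.5.
Reliability = 10667.5 / 13218.1 = 0.8070.

0.8070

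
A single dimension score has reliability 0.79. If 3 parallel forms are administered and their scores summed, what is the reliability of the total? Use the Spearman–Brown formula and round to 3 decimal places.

0.919

ρ_k = kρ / (1 + (k−1)ρ) = 3·0.79 / (1 + 2·0.79) = 2.370 / 2.580 = 0.919.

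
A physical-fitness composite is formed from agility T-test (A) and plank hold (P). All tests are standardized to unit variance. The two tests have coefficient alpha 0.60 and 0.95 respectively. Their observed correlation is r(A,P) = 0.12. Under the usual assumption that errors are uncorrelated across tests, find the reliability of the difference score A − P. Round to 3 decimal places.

0.744

Var(A−P) = 1 + 1 − 2·0.12 = 2 − 0.24 = 1.76.
With uncorrelated errors the cross-covariances are all true-score covariance, so they carry over unchanged; only the diagonal terms shrink to ρᵢσᵢ².
True-score variance = [0.60 + 0.95] − 0.24 = 1.55 − 0.24 = 1.31.
Reliability = 1.31 / 1.76 = 0.744.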